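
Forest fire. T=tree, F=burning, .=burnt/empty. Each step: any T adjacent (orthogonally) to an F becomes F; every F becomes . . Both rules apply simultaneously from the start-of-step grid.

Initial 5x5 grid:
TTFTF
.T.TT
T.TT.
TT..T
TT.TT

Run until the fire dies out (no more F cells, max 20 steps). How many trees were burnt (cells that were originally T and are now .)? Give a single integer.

Answer: 8

Derivation:
Step 1: +3 fires, +2 burnt (F count now 3)
Step 2: +3 fires, +3 burnt (F count now 3)
Step 3: +1 fires, +3 burnt (F count now 1)
Step 4: +1 fires, +1 burnt (F count now 1)
Step 5: +0 fires, +1 burnt (F count now 0)
Fire out after step 5
Initially T: 16, now '.': 17
Total burnt (originally-T cells now '.'): 8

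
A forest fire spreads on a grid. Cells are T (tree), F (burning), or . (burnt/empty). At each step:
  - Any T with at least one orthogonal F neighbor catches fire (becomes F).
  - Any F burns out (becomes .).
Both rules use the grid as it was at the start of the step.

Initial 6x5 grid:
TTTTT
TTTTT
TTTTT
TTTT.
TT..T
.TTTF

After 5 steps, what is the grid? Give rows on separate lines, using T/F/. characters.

Step 1: 2 trees catch fire, 1 burn out
  TTTTT
  TTTTT
  TTTTT
  TTTT.
  TT..F
  .TTF.
Step 2: 1 trees catch fire, 2 burn out
  TTTTT
  TTTTT
  TTTTT
  TTTT.
  TT...
  .TF..
Step 3: 1 trees catch fire, 1 burn out
  TTTTT
  TTTTT
  TTTTT
  TTTT.
  TT...
  .F...
Step 4: 1 trees catch fire, 1 burn out
  TTTTT
  TTTTT
  TTTTT
  TTTT.
  TF...
  .....
Step 5: 2 trees catch fire, 1 burn out
  TTTTT
  TTTTT
  TTTTT
  TFTT.
  F....
  .....

TTTTT
TTTTT
TTTTT
TFTT.
F....
.....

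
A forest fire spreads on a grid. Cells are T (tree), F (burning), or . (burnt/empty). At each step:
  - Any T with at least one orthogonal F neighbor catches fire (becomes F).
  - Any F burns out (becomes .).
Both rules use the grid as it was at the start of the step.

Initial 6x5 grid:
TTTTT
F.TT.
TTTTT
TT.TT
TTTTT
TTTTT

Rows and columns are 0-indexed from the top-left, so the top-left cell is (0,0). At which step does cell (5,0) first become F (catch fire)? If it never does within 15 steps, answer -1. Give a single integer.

Step 1: cell (5,0)='T' (+2 fires, +1 burnt)
Step 2: cell (5,0)='T' (+3 fires, +2 burnt)
Step 3: cell (5,0)='T' (+4 fires, +3 burnt)
Step 4: cell (5,0)='F' (+5 fires, +4 burnt)
  -> target ignites at step 4
Step 5: cell (5,0)='.' (+6 fires, +5 burnt)
Step 6: cell (5,0)='.' (+3 fires, +6 burnt)
Step 7: cell (5,0)='.' (+2 fires, +3 burnt)
Step 8: cell (5,0)='.' (+1 fires, +2 burnt)
Step 9: cell (5,0)='.' (+0 fires, +1 burnt)
  fire out at step 9

4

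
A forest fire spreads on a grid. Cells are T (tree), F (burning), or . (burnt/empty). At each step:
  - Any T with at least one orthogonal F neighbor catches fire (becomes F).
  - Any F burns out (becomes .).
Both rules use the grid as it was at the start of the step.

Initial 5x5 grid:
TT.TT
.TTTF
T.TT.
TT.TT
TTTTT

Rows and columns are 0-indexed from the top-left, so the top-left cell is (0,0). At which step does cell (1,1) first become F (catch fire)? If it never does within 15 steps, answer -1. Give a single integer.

Step 1: cell (1,1)='T' (+2 fires, +1 burnt)
Step 2: cell (1,1)='T' (+3 fires, +2 burnt)
Step 3: cell (1,1)='F' (+3 fires, +3 burnt)
  -> target ignites at step 3
Step 4: cell (1,1)='.' (+3 fires, +3 burnt)
Step 5: cell (1,1)='.' (+3 fires, +3 burnt)
Step 6: cell (1,1)='.' (+1 fires, +3 burnt)
Step 7: cell (1,1)='.' (+2 fires, +1 burnt)
Step 8: cell (1,1)='.' (+1 fires, +2 burnt)
Step 9: cell (1,1)='.' (+1 fires, +1 burnt)
Step 10: cell (1,1)='.' (+0 fires, +1 burnt)
  fire out at step 10

3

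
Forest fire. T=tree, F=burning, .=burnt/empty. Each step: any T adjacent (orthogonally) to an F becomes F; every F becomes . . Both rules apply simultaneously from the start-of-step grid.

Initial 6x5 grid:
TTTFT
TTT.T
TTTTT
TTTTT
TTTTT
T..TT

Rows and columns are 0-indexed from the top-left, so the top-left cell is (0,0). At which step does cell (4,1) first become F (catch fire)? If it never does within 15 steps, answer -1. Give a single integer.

Step 1: cell (4,1)='T' (+2 fires, +1 burnt)
Step 2: cell (4,1)='T' (+3 fires, +2 burnt)
Step 3: cell (4,1)='T' (+4 fires, +3 burnt)
Step 4: cell (4,1)='T' (+5 fires, +4 burnt)
Step 5: cell (4,1)='T' (+5 fires, +5 burnt)
Step 6: cell (4,1)='F' (+4 fires, +5 burnt)
  -> target ignites at step 6
Step 7: cell (4,1)='.' (+2 fires, +4 burnt)
Step 8: cell (4,1)='.' (+1 fires, +2 burnt)
Step 9: cell (4,1)='.' (+0 fires, +1 burnt)
  fire out at step 9

6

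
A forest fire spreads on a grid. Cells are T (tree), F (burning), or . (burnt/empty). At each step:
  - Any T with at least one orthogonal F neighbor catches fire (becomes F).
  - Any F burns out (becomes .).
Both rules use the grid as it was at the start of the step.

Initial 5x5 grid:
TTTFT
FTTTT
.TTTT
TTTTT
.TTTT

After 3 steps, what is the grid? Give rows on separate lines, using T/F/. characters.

Step 1: 5 trees catch fire, 2 burn out
  FTF.F
  .FTFT
  .TTTT
  TTTTT
  .TTTT
Step 2: 5 trees catch fire, 5 burn out
  .F...
  ..F.F
  .FTFT
  TTTTT
  .TTTT
Step 3: 4 trees catch fire, 5 burn out
  .....
  .....
  ..F.F
  TFTFT
  .TTTT

.....
.....
..F.F
TFTFT
.TTTT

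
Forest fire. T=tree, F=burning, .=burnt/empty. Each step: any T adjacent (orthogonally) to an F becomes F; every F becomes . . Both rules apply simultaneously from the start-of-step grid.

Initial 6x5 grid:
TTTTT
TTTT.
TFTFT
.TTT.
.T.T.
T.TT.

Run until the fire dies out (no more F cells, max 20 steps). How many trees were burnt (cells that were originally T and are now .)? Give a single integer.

Answer: 19

Derivation:
Step 1: +7 fires, +2 burnt (F count now 7)
Step 2: +7 fires, +7 burnt (F count now 7)
Step 3: +4 fires, +7 burnt (F count now 4)
Step 4: +1 fires, +4 burnt (F count now 1)
Step 5: +0 fires, +1 burnt (F count now 0)
Fire out after step 5
Initially T: 20, now '.': 29
Total burnt (originally-T cells now '.'): 19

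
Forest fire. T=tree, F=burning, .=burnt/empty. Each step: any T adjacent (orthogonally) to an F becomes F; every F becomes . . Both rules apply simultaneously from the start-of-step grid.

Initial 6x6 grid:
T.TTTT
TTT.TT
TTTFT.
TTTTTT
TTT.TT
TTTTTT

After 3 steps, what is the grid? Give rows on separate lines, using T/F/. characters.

Step 1: 3 trees catch fire, 1 burn out
  T.TTTT
  TTT.TT
  TTF.F.
  TTTFTT
  TTT.TT
  TTTTTT
Step 2: 5 trees catch fire, 3 burn out
  T.TTTT
  TTF.FT
  TF....
  TTF.FT
  TTT.TT
  TTTTTT
Step 3: 9 trees catch fire, 5 burn out
  T.FTFT
  TF...F
  F.....
  TF...F
  TTF.FT
  TTTTTT

T.FTFT
TF...F
F.....
TF...F
TTF.FT
TTTTTT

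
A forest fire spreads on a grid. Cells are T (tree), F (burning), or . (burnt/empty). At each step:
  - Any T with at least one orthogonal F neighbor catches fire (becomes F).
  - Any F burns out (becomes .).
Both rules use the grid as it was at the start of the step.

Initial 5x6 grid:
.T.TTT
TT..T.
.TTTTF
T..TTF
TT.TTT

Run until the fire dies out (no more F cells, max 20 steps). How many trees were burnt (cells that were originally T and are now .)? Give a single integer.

Answer: 16

Derivation:
Step 1: +3 fires, +2 burnt (F count now 3)
Step 2: +4 fires, +3 burnt (F count now 4)
Step 3: +3 fires, +4 burnt (F count now 3)
Step 4: +3 fires, +3 burnt (F count now 3)
Step 5: +1 fires, +3 burnt (F count now 1)
Step 6: +2 fires, +1 burnt (F count now 2)
Step 7: +0 fires, +2 burnt (F count now 0)
Fire out after step 7
Initially T: 19, now '.': 27
Total burnt (originally-T cells now '.'): 16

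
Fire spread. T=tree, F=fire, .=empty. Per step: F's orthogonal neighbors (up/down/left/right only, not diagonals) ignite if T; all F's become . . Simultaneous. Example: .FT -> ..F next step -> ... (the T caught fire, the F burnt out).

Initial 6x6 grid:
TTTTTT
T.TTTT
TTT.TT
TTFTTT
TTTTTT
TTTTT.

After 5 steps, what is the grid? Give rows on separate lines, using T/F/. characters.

Step 1: 4 trees catch fire, 1 burn out
  TTTTTT
  T.TTTT
  TTF.TT
  TF.FTT
  TTFTTT
  TTTTT.
Step 2: 7 trees catch fire, 4 burn out
  TTTTTT
  T.FTTT
  TF..TT
  F...FT
  TF.FTT
  TTFTT.
Step 3: 9 trees catch fire, 7 burn out
  TTFTTT
  T..FTT
  F...FT
  .....F
  F...FT
  TF.FT.
Step 4: 8 trees catch fire, 9 burn out
  TF.FTT
  F...FT
  .....F
  ......
  .....F
  F...F.
Step 5: 3 trees catch fire, 8 burn out
  F...FT
  .....F
  ......
  ......
  ......
  ......

F...FT
.....F
......
......
......
......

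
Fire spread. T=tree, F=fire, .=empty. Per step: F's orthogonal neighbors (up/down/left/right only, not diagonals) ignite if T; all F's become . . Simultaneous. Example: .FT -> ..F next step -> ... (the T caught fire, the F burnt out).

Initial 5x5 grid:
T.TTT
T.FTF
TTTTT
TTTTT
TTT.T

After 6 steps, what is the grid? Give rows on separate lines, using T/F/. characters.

Step 1: 5 trees catch fire, 2 burn out
  T.FTF
  T..F.
  TTFTF
  TTTTT
  TTT.T
Step 2: 5 trees catch fire, 5 burn out
  T..F.
  T....
  TF.F.
  TTFTF
  TTT.T
Step 3: 5 trees catch fire, 5 burn out
  T....
  T....
  F....
  TF.F.
  TTF.F
Step 4: 3 trees catch fire, 5 burn out
  T....
  F....
  .....
  F....
  TF...
Step 5: 2 trees catch fire, 3 burn out
  F....
  .....
  .....
  .....
  F....
Step 6: 0 trees catch fire, 2 burn out
  .....
  .....
  .....
  .....
  .....

.....
.....
.....
.....
.....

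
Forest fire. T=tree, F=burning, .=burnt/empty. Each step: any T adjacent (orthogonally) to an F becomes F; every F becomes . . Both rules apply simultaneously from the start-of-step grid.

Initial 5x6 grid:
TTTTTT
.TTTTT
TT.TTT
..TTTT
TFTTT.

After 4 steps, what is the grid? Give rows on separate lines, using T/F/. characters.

Step 1: 2 trees catch fire, 1 burn out
  TTTTTT
  .TTTTT
  TT.TTT
  ..TTTT
  F.FTT.
Step 2: 2 trees catch fire, 2 burn out
  TTTTTT
  .TTTTT
  TT.TTT
  ..FTTT
  ...FT.
Step 3: 2 trees catch fire, 2 burn out
  TTTTTT
  .TTTTT
  TT.TTT
  ...FTT
  ....F.
Step 4: 2 trees catch fire, 2 burn out
  TTTTTT
  .TTTTT
  TT.FTT
  ....FT
  ......

TTTTTT
.TTTTT
TT.FTT
....FT
......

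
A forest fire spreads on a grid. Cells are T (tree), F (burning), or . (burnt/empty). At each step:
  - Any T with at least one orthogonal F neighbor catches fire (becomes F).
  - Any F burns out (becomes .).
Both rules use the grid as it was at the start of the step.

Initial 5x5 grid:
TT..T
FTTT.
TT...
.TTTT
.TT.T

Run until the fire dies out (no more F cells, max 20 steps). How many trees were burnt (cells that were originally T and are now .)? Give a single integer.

Step 1: +3 fires, +1 burnt (F count now 3)
Step 2: +3 fires, +3 burnt (F count now 3)
Step 3: +2 fires, +3 burnt (F count now 2)
Step 4: +2 fires, +2 burnt (F count now 2)
Step 5: +2 fires, +2 burnt (F count now 2)
Step 6: +1 fires, +2 burnt (F count now 1)
Step 7: +1 fires, +1 burnt (F count now 1)
Step 8: +0 fires, +1 burnt (F count now 0)
Fire out after step 8
Initially T: 15, now '.': 24
Total burnt (originally-T cells now '.'): 14

Answer: 14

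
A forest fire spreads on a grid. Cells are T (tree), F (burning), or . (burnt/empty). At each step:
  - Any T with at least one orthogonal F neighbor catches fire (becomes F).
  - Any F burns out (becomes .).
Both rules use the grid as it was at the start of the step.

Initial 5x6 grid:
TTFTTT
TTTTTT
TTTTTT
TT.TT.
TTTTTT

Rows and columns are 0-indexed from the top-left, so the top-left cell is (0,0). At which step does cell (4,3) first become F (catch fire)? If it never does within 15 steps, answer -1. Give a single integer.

Step 1: cell (4,3)='T' (+3 fires, +1 burnt)
Step 2: cell (4,3)='T' (+5 fires, +3 burnt)
Step 3: cell (4,3)='T' (+5 fires, +5 burnt)
Step 4: cell (4,3)='T' (+5 fires, +5 burnt)
Step 5: cell (4,3)='F' (+5 fires, +5 burnt)
  -> target ignites at step 5
Step 6: cell (4,3)='.' (+3 fires, +5 burnt)
Step 7: cell (4,3)='.' (+1 fires, +3 burnt)
Step 8: cell (4,3)='.' (+0 fires, +1 burnt)
  fire out at step 8

5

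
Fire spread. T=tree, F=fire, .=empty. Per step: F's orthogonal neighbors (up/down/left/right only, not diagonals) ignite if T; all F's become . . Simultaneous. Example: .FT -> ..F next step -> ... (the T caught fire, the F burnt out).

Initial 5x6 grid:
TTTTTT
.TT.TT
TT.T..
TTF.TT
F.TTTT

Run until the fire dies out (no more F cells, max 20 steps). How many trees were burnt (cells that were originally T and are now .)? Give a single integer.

Answer: 20

Derivation:
Step 1: +3 fires, +2 burnt (F count now 3)
Step 2: +3 fires, +3 burnt (F count now 3)
Step 3: +2 fires, +3 burnt (F count now 2)
Step 4: +4 fires, +2 burnt (F count now 4)
Step 5: +3 fires, +4 burnt (F count now 3)
Step 6: +1 fires, +3 burnt (F count now 1)
Step 7: +1 fires, +1 burnt (F count now 1)
Step 8: +2 fires, +1 burnt (F count now 2)
Step 9: +1 fires, +2 burnt (F count now 1)
Step 10: +0 fires, +1 burnt (F count now 0)
Fire out after step 10
Initially T: 21, now '.': 29
Total burnt (originally-T cells now '.'): 20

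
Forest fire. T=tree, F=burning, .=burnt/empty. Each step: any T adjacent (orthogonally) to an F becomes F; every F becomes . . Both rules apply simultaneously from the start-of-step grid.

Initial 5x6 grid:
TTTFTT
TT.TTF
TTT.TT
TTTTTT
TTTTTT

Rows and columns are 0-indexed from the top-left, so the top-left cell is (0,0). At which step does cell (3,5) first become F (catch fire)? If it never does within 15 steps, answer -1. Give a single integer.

Step 1: cell (3,5)='T' (+6 fires, +2 burnt)
Step 2: cell (3,5)='F' (+3 fires, +6 burnt)
  -> target ignites at step 2
Step 3: cell (3,5)='.' (+4 fires, +3 burnt)
Step 4: cell (3,5)='.' (+4 fires, +4 burnt)
Step 5: cell (3,5)='.' (+5 fires, +4 burnt)
Step 6: cell (3,5)='.' (+3 fires, +5 burnt)
Step 7: cell (3,5)='.' (+1 fires, +3 burnt)
Step 8: cell (3,5)='.' (+0 fires, +1 burnt)
  fire out at step 8

2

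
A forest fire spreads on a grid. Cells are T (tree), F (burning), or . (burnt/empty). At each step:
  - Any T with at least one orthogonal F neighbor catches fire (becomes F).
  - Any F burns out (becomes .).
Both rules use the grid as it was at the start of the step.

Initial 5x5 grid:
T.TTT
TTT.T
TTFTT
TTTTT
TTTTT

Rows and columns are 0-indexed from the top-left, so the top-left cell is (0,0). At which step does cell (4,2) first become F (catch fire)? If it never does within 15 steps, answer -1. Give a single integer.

Step 1: cell (4,2)='T' (+4 fires, +1 burnt)
Step 2: cell (4,2)='F' (+7 fires, +4 burnt)
  -> target ignites at step 2
Step 3: cell (4,2)='.' (+7 fires, +7 burnt)
Step 4: cell (4,2)='.' (+4 fires, +7 burnt)
Step 5: cell (4,2)='.' (+0 fires, +4 burnt)
  fire out at step 5

2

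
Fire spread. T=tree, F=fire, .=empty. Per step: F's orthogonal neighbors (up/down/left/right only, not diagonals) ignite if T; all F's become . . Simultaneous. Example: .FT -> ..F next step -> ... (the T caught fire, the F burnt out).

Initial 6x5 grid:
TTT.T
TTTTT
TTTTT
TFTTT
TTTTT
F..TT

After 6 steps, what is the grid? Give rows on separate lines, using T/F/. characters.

Step 1: 5 trees catch fire, 2 burn out
  TTT.T
  TTTTT
  TFTTT
  F.FTT
  FFTTT
  ...TT
Step 2: 5 trees catch fire, 5 burn out
  TTT.T
  TFTTT
  F.FTT
  ...FT
  ..FTT
  ...TT
Step 3: 6 trees catch fire, 5 burn out
  TFT.T
  F.FTT
  ...FT
  ....F
  ...FT
  ...TT
Step 4: 6 trees catch fire, 6 burn out
  F.F.T
  ...FT
  ....F
  .....
  ....F
  ...FT
Step 5: 2 trees catch fire, 6 burn out
  ....T
  ....F
  .....
  .....
  .....
  ....F
Step 6: 1 trees catch fire, 2 burn out
  ....F
  .....
  .....
  .....
  .....
  .....

....F
.....
.....
.....
.....
.....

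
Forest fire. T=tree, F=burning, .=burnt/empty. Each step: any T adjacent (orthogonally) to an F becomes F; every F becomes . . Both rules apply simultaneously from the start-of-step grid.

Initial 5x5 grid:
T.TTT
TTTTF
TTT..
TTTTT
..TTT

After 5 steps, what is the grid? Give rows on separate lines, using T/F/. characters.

Step 1: 2 trees catch fire, 1 burn out
  T.TTF
  TTTF.
  TTT..
  TTTTT
  ..TTT
Step 2: 2 trees catch fire, 2 burn out
  T.TF.
  TTF..
  TTT..
  TTTTT
  ..TTT
Step 3: 3 trees catch fire, 2 burn out
  T.F..
  TF...
  TTF..
  TTTTT
  ..TTT
Step 4: 3 trees catch fire, 3 burn out
  T....
  F....
  TF...
  TTFTT
  ..TTT
Step 5: 5 trees catch fire, 3 burn out
  F....
  .....
  F....
  TF.FT
  ..FTT

F....
.....
F....
TF.FT
..FTT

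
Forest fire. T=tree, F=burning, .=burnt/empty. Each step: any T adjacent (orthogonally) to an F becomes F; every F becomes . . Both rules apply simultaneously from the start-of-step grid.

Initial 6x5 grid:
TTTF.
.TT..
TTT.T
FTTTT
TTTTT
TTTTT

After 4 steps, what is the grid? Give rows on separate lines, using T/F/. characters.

Step 1: 4 trees catch fire, 2 burn out
  TTF..
  .TT..
  FTT.T
  .FTTT
  FTTTT
  TTTTT
Step 2: 6 trees catch fire, 4 burn out
  TF...
  .TF..
  .FT.T
  ..FTT
  .FTTT
  FTTTT
Step 3: 6 trees catch fire, 6 burn out
  F....
  .F...
  ..F.T
  ...FT
  ..FTT
  .FTTT
Step 4: 3 trees catch fire, 6 burn out
  .....
  .....
  ....T
  ....F
  ...FT
  ..FTT

.....
.....
....T
....F
...FT
..FTT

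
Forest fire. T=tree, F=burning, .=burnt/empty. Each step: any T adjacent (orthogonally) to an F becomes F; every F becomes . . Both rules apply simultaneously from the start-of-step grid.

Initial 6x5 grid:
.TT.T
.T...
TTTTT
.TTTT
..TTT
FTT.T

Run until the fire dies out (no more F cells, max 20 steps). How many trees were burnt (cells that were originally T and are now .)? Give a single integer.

Step 1: +1 fires, +1 burnt (F count now 1)
Step 2: +1 fires, +1 burnt (F count now 1)
Step 3: +1 fires, +1 burnt (F count now 1)
Step 4: +2 fires, +1 burnt (F count now 2)
Step 5: +4 fires, +2 burnt (F count now 4)
Step 6: +4 fires, +4 burnt (F count now 4)
Step 7: +3 fires, +4 burnt (F count now 3)
Step 8: +1 fires, +3 burnt (F count now 1)
Step 9: +1 fires, +1 burnt (F count now 1)
Step 10: +0 fires, +1 burnt (F count now 0)
Fire out after step 10
Initially T: 19, now '.': 29
Total burnt (originally-T cells now '.'): 18

Answer: 18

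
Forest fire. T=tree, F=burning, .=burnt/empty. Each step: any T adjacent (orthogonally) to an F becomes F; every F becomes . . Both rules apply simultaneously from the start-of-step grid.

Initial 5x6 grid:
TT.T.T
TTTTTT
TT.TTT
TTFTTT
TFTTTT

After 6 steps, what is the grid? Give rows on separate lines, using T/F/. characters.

Step 1: 4 trees catch fire, 2 burn out
  TT.T.T
  TTTTTT
  TT.TTT
  TF.FTT
  F.FTTT
Step 2: 5 trees catch fire, 4 burn out
  TT.T.T
  TTTTTT
  TF.FTT
  F...FT
  ...FTT
Step 3: 6 trees catch fire, 5 burn out
  TT.T.T
  TFTFTT
  F...FT
  .....F
  ....FT
Step 4: 7 trees catch fire, 6 burn out
  TF.F.T
  F.F.FT
  .....F
  ......
  .....F
Step 5: 2 trees catch fire, 7 burn out
  F....T
  .....F
  ......
  ......
  ......
Step 6: 1 trees catch fire, 2 burn out
  .....F
  ......
  ......
  ......
  ......

.....F
......
......
......
......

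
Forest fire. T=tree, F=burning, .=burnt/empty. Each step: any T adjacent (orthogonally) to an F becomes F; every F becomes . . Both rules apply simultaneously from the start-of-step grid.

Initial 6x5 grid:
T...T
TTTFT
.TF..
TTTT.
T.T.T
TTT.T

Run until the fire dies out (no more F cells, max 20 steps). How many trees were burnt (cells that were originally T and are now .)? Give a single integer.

Answer: 16

Derivation:
Step 1: +4 fires, +2 burnt (F count now 4)
Step 2: +5 fires, +4 burnt (F count now 5)
Step 3: +3 fires, +5 burnt (F count now 3)
Step 4: +3 fires, +3 burnt (F count now 3)
Step 5: +1 fires, +3 burnt (F count now 1)
Step 6: +0 fires, +1 burnt (F count now 0)
Fire out after step 6
Initially T: 18, now '.': 28
Total burnt (originally-T cells now '.'): 16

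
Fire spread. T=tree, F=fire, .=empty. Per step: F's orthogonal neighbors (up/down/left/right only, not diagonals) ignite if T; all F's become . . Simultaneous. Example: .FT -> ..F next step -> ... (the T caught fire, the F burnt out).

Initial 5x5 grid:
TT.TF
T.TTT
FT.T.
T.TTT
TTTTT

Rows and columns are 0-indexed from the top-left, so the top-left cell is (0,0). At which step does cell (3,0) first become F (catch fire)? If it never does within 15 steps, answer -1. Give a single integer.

Step 1: cell (3,0)='F' (+5 fires, +2 burnt)
  -> target ignites at step 1
Step 2: cell (3,0)='.' (+3 fires, +5 burnt)
Step 3: cell (3,0)='.' (+4 fires, +3 burnt)
Step 4: cell (3,0)='.' (+2 fires, +4 burnt)
Step 5: cell (3,0)='.' (+3 fires, +2 burnt)
Step 6: cell (3,0)='.' (+1 fires, +3 burnt)
Step 7: cell (3,0)='.' (+0 fires, +1 burnt)
  fire out at step 7

1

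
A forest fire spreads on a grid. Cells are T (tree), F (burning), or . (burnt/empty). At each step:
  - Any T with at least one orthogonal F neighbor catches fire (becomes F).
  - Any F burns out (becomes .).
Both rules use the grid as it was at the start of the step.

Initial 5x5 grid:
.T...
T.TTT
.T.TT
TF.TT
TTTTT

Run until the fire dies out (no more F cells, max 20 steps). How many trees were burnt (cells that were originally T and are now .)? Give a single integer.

Answer: 14

Derivation:
Step 1: +3 fires, +1 burnt (F count now 3)
Step 2: +2 fires, +3 burnt (F count now 2)
Step 3: +1 fires, +2 burnt (F count now 1)
Step 4: +2 fires, +1 burnt (F count now 2)
Step 5: +2 fires, +2 burnt (F count now 2)
Step 6: +2 fires, +2 burnt (F count now 2)
Step 7: +2 fires, +2 burnt (F count now 2)
Step 8: +0 fires, +2 burnt (F count now 0)
Fire out after step 8
Initially T: 16, now '.': 23
Total burnt (originally-T cells now '.'): 14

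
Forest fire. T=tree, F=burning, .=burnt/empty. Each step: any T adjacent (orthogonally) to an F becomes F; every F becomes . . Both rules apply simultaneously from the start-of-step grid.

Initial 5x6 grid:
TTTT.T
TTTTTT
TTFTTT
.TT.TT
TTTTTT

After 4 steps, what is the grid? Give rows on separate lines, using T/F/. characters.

Step 1: 4 trees catch fire, 1 burn out
  TTTT.T
  TTFTTT
  TF.FTT
  .TF.TT
  TTTTTT
Step 2: 7 trees catch fire, 4 burn out
  TTFT.T
  TF.FTT
  F...FT
  .F..TT
  TTFTTT
Step 3: 8 trees catch fire, 7 burn out
  TF.F.T
  F...FT
  .....F
  ....FT
  TF.FTT
Step 4: 5 trees catch fire, 8 burn out
  F....T
  .....F
  ......
  .....F
  F...FT

F....T
.....F
......
.....F
F...FT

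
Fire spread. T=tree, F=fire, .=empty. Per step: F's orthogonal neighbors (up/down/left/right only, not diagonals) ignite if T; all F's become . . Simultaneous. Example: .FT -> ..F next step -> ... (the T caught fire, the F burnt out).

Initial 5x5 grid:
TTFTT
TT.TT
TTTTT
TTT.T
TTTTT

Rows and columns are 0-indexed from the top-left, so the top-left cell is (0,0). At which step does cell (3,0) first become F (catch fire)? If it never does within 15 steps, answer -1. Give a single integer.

Step 1: cell (3,0)='T' (+2 fires, +1 burnt)
Step 2: cell (3,0)='T' (+4 fires, +2 burnt)
Step 3: cell (3,0)='T' (+4 fires, +4 burnt)
Step 4: cell (3,0)='T' (+4 fires, +4 burnt)
Step 5: cell (3,0)='F' (+4 fires, +4 burnt)
  -> target ignites at step 5
Step 6: cell (3,0)='.' (+3 fires, +4 burnt)
Step 7: cell (3,0)='.' (+1 fires, +3 burnt)
Step 8: cell (3,0)='.' (+0 fires, +1 burnt)
  fire out at step 8

5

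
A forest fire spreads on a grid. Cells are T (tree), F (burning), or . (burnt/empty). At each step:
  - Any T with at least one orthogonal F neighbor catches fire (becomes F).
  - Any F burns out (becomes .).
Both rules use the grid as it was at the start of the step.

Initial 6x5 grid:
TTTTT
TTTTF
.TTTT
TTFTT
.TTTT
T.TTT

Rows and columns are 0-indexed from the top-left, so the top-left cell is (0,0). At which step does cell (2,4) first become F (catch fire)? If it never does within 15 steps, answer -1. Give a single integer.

Step 1: cell (2,4)='F' (+7 fires, +2 burnt)
  -> target ignites at step 1
Step 2: cell (2,4)='.' (+9 fires, +7 burnt)
Step 3: cell (2,4)='.' (+4 fires, +9 burnt)
Step 4: cell (2,4)='.' (+3 fires, +4 burnt)
Step 5: cell (2,4)='.' (+1 fires, +3 burnt)
Step 6: cell (2,4)='.' (+0 fires, +1 burnt)
  fire out at step 6

1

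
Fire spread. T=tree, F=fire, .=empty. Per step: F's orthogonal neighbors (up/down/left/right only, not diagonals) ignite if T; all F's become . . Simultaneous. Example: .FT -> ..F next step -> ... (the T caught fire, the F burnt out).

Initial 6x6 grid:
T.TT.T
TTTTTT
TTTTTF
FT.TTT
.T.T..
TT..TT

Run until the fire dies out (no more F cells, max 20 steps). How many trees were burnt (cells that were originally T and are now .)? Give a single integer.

Step 1: +5 fires, +2 burnt (F count now 5)
Step 2: +7 fires, +5 burnt (F count now 7)
Step 3: +6 fires, +7 burnt (F count now 6)
Step 4: +4 fires, +6 burnt (F count now 4)
Step 5: +1 fires, +4 burnt (F count now 1)
Step 6: +0 fires, +1 burnt (F count now 0)
Fire out after step 6
Initially T: 25, now '.': 34
Total burnt (originally-T cells now '.'): 23

Answer: 23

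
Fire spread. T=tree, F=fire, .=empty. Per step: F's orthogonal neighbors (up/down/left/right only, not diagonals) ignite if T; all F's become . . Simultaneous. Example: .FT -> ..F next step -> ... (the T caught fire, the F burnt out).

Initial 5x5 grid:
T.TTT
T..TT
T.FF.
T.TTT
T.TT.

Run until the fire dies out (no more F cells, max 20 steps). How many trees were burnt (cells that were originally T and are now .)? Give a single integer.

Answer: 10

Derivation:
Step 1: +3 fires, +2 burnt (F count now 3)
Step 2: +5 fires, +3 burnt (F count now 5)
Step 3: +2 fires, +5 burnt (F count now 2)
Step 4: +0 fires, +2 burnt (F count now 0)
Fire out after step 4
Initially T: 15, now '.': 20
Total burnt (originally-T cells now '.'): 10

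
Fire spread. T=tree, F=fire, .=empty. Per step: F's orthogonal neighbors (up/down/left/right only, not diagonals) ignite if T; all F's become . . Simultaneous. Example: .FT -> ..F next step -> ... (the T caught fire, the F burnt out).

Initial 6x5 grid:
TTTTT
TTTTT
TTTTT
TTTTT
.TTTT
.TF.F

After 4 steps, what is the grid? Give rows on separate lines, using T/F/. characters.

Step 1: 3 trees catch fire, 2 burn out
  TTTTT
  TTTTT
  TTTTT
  TTTTT
  .TFTF
  .F...
Step 2: 4 trees catch fire, 3 burn out
  TTTTT
  TTTTT
  TTTTT
  TTFTF
  .F.F.
  .....
Step 3: 4 trees catch fire, 4 burn out
  TTTTT
  TTTTT
  TTFTF
  TF.F.
  .....
  .....
Step 4: 5 trees catch fire, 4 burn out
  TTTTT
  TTFTF
  TF.F.
  F....
  .....
  .....

TTTTT
TTFTF
TF.F.
F....
.....
.....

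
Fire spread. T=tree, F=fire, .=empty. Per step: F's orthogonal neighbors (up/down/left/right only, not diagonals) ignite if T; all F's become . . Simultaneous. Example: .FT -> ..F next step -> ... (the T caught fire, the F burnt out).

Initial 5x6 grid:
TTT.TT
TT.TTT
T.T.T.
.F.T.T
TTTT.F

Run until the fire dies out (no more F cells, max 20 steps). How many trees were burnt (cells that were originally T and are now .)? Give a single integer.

Answer: 6

Derivation:
Step 1: +2 fires, +2 burnt (F count now 2)
Step 2: +2 fires, +2 burnt (F count now 2)
Step 3: +1 fires, +2 burnt (F count now 1)
Step 4: +1 fires, +1 burnt (F count now 1)
Step 5: +0 fires, +1 burnt (F count now 0)
Fire out after step 5
Initially T: 19, now '.': 17
Total burnt (originally-T cells now '.'): 6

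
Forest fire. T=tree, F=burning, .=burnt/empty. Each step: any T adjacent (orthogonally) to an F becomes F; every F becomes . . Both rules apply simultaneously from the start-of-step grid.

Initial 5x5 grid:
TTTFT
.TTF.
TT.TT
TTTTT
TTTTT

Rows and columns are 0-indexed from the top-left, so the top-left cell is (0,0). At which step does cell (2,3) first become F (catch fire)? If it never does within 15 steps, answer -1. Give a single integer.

Step 1: cell (2,3)='F' (+4 fires, +2 burnt)
  -> target ignites at step 1
Step 2: cell (2,3)='.' (+4 fires, +4 burnt)
Step 3: cell (2,3)='.' (+5 fires, +4 burnt)
Step 4: cell (2,3)='.' (+4 fires, +5 burnt)
Step 5: cell (2,3)='.' (+2 fires, +4 burnt)
Step 6: cell (2,3)='.' (+1 fires, +2 burnt)
Step 7: cell (2,3)='.' (+0 fires, +1 burnt)
  fire out at step 7

1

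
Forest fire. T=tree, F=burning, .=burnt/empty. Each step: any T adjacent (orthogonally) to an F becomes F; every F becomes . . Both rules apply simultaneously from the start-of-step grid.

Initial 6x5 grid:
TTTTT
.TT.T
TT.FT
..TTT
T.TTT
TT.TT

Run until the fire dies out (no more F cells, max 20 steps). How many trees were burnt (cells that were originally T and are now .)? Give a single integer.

Answer: 19

Derivation:
Step 1: +2 fires, +1 burnt (F count now 2)
Step 2: +4 fires, +2 burnt (F count now 4)
Step 3: +4 fires, +4 burnt (F count now 4)
Step 4: +2 fires, +4 burnt (F count now 2)
Step 5: +1 fires, +2 burnt (F count now 1)
Step 6: +2 fires, +1 burnt (F count now 2)
Step 7: +2 fires, +2 burnt (F count now 2)
Step 8: +1 fires, +2 burnt (F count now 1)
Step 9: +1 fires, +1 burnt (F count now 1)
Step 10: +0 fires, +1 burnt (F count now 0)
Fire out after step 10
Initially T: 22, now '.': 27
Total burnt (originally-T cells now '.'): 19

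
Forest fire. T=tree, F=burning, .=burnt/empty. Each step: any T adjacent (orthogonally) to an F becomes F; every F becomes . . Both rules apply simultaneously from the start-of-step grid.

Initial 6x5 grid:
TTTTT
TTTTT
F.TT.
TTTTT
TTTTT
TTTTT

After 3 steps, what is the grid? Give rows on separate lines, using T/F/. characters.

Step 1: 2 trees catch fire, 1 burn out
  TTTTT
  FTTTT
  ..TT.
  FTTTT
  TTTTT
  TTTTT
Step 2: 4 trees catch fire, 2 burn out
  FTTTT
  .FTTT
  ..TT.
  .FTTT
  FTTTT
  TTTTT
Step 3: 5 trees catch fire, 4 burn out
  .FTTT
  ..FTT
  ..TT.
  ..FTT
  .FTTT
  FTTTT

.FTTT
..FTT
..TT.
..FTT
.FTTT
FTTTT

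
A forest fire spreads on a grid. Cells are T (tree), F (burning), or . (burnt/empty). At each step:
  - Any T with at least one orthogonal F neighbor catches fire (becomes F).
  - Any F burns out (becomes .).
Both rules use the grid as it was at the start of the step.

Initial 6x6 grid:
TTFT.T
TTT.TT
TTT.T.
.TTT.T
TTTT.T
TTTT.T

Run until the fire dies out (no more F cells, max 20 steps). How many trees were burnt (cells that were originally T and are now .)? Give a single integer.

Answer: 20

Derivation:
Step 1: +3 fires, +1 burnt (F count now 3)
Step 2: +3 fires, +3 burnt (F count now 3)
Step 3: +3 fires, +3 burnt (F count now 3)
Step 4: +4 fires, +3 burnt (F count now 4)
Step 5: +3 fires, +4 burnt (F count now 3)
Step 6: +3 fires, +3 burnt (F count now 3)
Step 7: +1 fires, +3 burnt (F count now 1)
Step 8: +0 fires, +1 burnt (F count now 0)
Fire out after step 8
Initially T: 27, now '.': 29
Total burnt (originally-T cells now '.'): 20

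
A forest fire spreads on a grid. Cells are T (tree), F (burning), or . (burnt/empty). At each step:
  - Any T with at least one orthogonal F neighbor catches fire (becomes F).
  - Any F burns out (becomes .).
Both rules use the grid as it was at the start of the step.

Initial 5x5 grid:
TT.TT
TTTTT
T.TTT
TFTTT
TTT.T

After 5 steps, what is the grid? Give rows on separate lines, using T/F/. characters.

Step 1: 3 trees catch fire, 1 burn out
  TT.TT
  TTTTT
  T.TTT
  F.FTT
  TFT.T
Step 2: 5 trees catch fire, 3 burn out
  TT.TT
  TTTTT
  F.FTT
  ...FT
  F.F.T
Step 3: 4 trees catch fire, 5 burn out
  TT.TT
  FTFTT
  ...FT
  ....F
  ....T
Step 4: 5 trees catch fire, 4 burn out
  FT.TT
  .F.FT
  ....F
  .....
  ....F
Step 5: 3 trees catch fire, 5 burn out
  .F.FT
  ....F
  .....
  .....
  .....

.F.FT
....F
.....
.....
.....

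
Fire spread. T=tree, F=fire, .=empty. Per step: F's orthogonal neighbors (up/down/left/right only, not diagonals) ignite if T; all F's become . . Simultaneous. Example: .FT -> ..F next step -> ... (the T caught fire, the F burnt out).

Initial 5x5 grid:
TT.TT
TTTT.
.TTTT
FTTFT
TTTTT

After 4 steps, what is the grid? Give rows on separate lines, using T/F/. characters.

Step 1: 6 trees catch fire, 2 burn out
  TT.TT
  TTTT.
  .TTFT
  .FF.F
  FTTFT
Step 2: 7 trees catch fire, 6 burn out
  TT.TT
  TTTF.
  .FF.F
  .....
  .FF.F
Step 3: 3 trees catch fire, 7 burn out
  TT.FT
  TFF..
  .....
  .....
  .....
Step 4: 3 trees catch fire, 3 burn out
  TF..F
  F....
  .....
  .....
  .....

TF..F
F....
.....
.....
.....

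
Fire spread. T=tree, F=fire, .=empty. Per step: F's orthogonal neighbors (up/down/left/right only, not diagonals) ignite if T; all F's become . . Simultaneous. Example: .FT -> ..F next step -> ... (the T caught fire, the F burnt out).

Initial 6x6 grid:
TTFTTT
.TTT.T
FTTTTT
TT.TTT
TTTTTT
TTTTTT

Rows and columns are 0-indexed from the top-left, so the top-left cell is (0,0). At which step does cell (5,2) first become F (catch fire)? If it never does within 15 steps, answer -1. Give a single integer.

Step 1: cell (5,2)='T' (+5 fires, +2 burnt)
Step 2: cell (5,2)='T' (+7 fires, +5 burnt)
Step 3: cell (5,2)='T' (+4 fires, +7 burnt)
Step 4: cell (5,2)='T' (+5 fires, +4 burnt)
Step 5: cell (5,2)='F' (+4 fires, +5 burnt)
  -> target ignites at step 5
Step 6: cell (5,2)='.' (+3 fires, +4 burnt)
Step 7: cell (5,2)='.' (+2 fires, +3 burnt)
Step 8: cell (5,2)='.' (+1 fires, +2 burnt)
Step 9: cell (5,2)='.' (+0 fires, +1 burnt)
  fire out at step 9

5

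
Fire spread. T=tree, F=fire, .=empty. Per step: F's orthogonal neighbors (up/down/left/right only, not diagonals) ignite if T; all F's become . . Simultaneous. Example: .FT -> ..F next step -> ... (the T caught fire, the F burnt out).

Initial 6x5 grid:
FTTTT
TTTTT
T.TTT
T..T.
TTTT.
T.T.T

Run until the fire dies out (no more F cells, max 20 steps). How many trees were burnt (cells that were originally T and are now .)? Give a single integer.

Answer: 21

Derivation:
Step 1: +2 fires, +1 burnt (F count now 2)
Step 2: +3 fires, +2 burnt (F count now 3)
Step 3: +3 fires, +3 burnt (F count now 3)
Step 4: +4 fires, +3 burnt (F count now 4)
Step 5: +4 fires, +4 burnt (F count now 4)
Step 6: +3 fires, +4 burnt (F count now 3)
Step 7: +2 fires, +3 burnt (F count now 2)
Step 8: +0 fires, +2 burnt (F count now 0)
Fire out after step 8
Initially T: 22, now '.': 29
Total burnt (originally-T cells now '.'): 21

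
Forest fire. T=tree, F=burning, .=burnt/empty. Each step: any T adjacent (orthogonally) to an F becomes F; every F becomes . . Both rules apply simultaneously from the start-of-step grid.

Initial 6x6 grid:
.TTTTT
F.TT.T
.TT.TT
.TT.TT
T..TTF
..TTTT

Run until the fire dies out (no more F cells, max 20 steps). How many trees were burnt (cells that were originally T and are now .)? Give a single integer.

Answer: 22

Derivation:
Step 1: +3 fires, +2 burnt (F count now 3)
Step 2: +4 fires, +3 burnt (F count now 4)
Step 3: +3 fires, +4 burnt (F count now 3)
Step 4: +2 fires, +3 burnt (F count now 2)
Step 5: +1 fires, +2 burnt (F count now 1)
Step 6: +1 fires, +1 burnt (F count now 1)
Step 7: +2 fires, +1 burnt (F count now 2)
Step 8: +2 fires, +2 burnt (F count now 2)
Step 9: +1 fires, +2 burnt (F count now 1)
Step 10: +2 fires, +1 burnt (F count now 2)
Step 11: +1 fires, +2 burnt (F count now 1)
Step 12: +0 fires, +1 burnt (F count now 0)
Fire out after step 12
Initially T: 23, now '.': 35
Total burnt (originally-T cells now '.'): 22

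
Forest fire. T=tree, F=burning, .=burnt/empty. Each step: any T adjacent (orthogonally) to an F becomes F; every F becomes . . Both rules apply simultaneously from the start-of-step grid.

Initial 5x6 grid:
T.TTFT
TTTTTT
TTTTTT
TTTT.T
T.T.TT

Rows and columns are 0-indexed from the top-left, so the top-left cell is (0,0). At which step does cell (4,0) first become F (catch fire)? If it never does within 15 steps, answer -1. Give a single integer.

Step 1: cell (4,0)='T' (+3 fires, +1 burnt)
Step 2: cell (4,0)='T' (+4 fires, +3 burnt)
Step 3: cell (4,0)='T' (+3 fires, +4 burnt)
Step 4: cell (4,0)='T' (+4 fires, +3 burnt)
Step 5: cell (4,0)='T' (+4 fires, +4 burnt)
Step 6: cell (4,0)='T' (+5 fires, +4 burnt)
Step 7: cell (4,0)='T' (+1 fires, +5 burnt)
Step 8: cell (4,0)='F' (+1 fires, +1 burnt)
  -> target ignites at step 8
Step 9: cell (4,0)='.' (+0 fires, +1 burnt)
  fire out at step 9

8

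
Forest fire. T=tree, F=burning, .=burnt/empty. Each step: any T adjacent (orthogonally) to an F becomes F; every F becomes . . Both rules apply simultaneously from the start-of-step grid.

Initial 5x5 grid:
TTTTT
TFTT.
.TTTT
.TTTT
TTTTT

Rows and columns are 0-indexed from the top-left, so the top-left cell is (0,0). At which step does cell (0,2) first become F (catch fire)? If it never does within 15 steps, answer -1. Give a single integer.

Step 1: cell (0,2)='T' (+4 fires, +1 burnt)
Step 2: cell (0,2)='F' (+5 fires, +4 burnt)
  -> target ignites at step 2
Step 3: cell (0,2)='.' (+4 fires, +5 burnt)
Step 4: cell (0,2)='.' (+5 fires, +4 burnt)
Step 5: cell (0,2)='.' (+2 fires, +5 burnt)
Step 6: cell (0,2)='.' (+1 fires, +2 burnt)
Step 7: cell (0,2)='.' (+0 fires, +1 burnt)
  fire out at step 7

2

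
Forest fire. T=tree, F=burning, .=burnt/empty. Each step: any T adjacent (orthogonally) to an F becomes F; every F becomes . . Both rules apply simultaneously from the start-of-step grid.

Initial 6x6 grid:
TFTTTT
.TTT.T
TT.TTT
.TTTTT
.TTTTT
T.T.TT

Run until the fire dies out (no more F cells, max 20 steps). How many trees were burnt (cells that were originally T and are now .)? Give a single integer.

Answer: 27

Derivation:
Step 1: +3 fires, +1 burnt (F count now 3)
Step 2: +3 fires, +3 burnt (F count now 3)
Step 3: +4 fires, +3 burnt (F count now 4)
Step 4: +4 fires, +4 burnt (F count now 4)
Step 5: +4 fires, +4 burnt (F count now 4)
Step 6: +4 fires, +4 burnt (F count now 4)
Step 7: +2 fires, +4 burnt (F count now 2)
Step 8: +2 fires, +2 burnt (F count now 2)
Step 9: +1 fires, +2 burnt (F count now 1)
Step 10: +0 fires, +1 burnt (F count now 0)
Fire out after step 10
Initially T: 28, now '.': 35
Total burnt (originally-T cells now '.'): 27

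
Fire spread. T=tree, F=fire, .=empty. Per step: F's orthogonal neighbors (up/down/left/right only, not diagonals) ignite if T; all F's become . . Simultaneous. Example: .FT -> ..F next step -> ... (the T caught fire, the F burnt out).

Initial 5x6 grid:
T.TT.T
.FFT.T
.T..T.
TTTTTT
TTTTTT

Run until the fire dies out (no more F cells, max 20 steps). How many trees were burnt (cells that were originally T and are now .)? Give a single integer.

Answer: 17

Derivation:
Step 1: +3 fires, +2 burnt (F count now 3)
Step 2: +2 fires, +3 burnt (F count now 2)
Step 3: +3 fires, +2 burnt (F count now 3)
Step 4: +3 fires, +3 burnt (F count now 3)
Step 5: +2 fires, +3 burnt (F count now 2)
Step 6: +3 fires, +2 burnt (F count now 3)
Step 7: +1 fires, +3 burnt (F count now 1)
Step 8: +0 fires, +1 burnt (F count now 0)
Fire out after step 8
Initially T: 20, now '.': 27
Total burnt (originally-T cells now '.'): 17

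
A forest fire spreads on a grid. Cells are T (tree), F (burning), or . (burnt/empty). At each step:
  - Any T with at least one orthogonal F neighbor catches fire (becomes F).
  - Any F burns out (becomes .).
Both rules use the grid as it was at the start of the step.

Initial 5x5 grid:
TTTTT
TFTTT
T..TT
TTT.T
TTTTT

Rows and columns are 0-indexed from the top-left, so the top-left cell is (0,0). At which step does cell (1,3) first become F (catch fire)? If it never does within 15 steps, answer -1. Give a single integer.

Step 1: cell (1,3)='T' (+3 fires, +1 burnt)
Step 2: cell (1,3)='F' (+4 fires, +3 burnt)
  -> target ignites at step 2
Step 3: cell (1,3)='.' (+4 fires, +4 burnt)
Step 4: cell (1,3)='.' (+4 fires, +4 burnt)
Step 5: cell (1,3)='.' (+3 fires, +4 burnt)
Step 6: cell (1,3)='.' (+2 fires, +3 burnt)
Step 7: cell (1,3)='.' (+1 fires, +2 burnt)
Step 8: cell (1,3)='.' (+0 fires, +1 burnt)
  fire out at step 8

2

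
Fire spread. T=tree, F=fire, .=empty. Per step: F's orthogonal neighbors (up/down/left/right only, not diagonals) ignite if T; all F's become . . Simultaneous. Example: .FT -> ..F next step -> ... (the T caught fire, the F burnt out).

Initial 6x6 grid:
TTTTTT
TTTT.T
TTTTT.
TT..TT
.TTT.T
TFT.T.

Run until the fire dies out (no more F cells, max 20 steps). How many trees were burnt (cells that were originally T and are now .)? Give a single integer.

Step 1: +3 fires, +1 burnt (F count now 3)
Step 2: +2 fires, +3 burnt (F count now 2)
Step 3: +3 fires, +2 burnt (F count now 3)
Step 4: +3 fires, +3 burnt (F count now 3)
Step 5: +4 fires, +3 burnt (F count now 4)
Step 6: +4 fires, +4 burnt (F count now 4)
Step 7: +2 fires, +4 burnt (F count now 2)
Step 8: +2 fires, +2 burnt (F count now 2)
Step 9: +2 fires, +2 burnt (F count now 2)
Step 10: +1 fires, +2 burnt (F count now 1)
Step 11: +0 fires, +1 burnt (F count now 0)
Fire out after step 11
Initially T: 27, now '.': 35
Total burnt (originally-T cells now '.'): 26

Answer: 26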